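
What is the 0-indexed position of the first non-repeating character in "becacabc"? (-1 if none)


Input: becacabc
Character frequencies:
  'a': 2
  'b': 2
  'c': 3
  'e': 1
Scanning left to right for freq == 1:
  Position 0 ('b'): freq=2, skip
  Position 1 ('e'): unique! => answer = 1

1


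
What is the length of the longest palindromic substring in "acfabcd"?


Input: "acfabcd"
Checking substrings for palindromes:
  No multi-char palindromic substrings found
Longest palindromic substring: "a" with length 1

1


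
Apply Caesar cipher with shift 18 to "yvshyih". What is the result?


Caesar cipher: shift "yvshyih" by 18
  'y' (pos 24) + 18 = pos 16 = 'q'
  'v' (pos 21) + 18 = pos 13 = 'n'
  's' (pos 18) + 18 = pos 10 = 'k'
  'h' (pos 7) + 18 = pos 25 = 'z'
  'y' (pos 24) + 18 = pos 16 = 'q'
  'i' (pos 8) + 18 = pos 0 = 'a'
  'h' (pos 7) + 18 = pos 25 = 'z'
Result: qnkzqaz

qnkzqaz


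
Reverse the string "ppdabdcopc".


Input: ppdabdcopc
Reading characters right to left:
  Position 9: 'c'
  Position 8: 'p'
  Position 7: 'o'
  Position 6: 'c'
  Position 5: 'd'
  Position 4: 'b'
  Position 3: 'a'
  Position 2: 'd'
  Position 1: 'p'
  Position 0: 'p'
Reversed: cpocdbadpp

cpocdbadpp


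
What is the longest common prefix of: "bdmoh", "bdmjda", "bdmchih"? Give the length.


Words: bdmoh, bdmjda, bdmchih
  Position 0: all 'b' => match
  Position 1: all 'd' => match
  Position 2: all 'm' => match
  Position 3: ('o', 'j', 'c') => mismatch, stop
LCP = "bdm" (length 3)

3


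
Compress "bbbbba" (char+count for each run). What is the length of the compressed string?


Input: bbbbba
Runs:
  'b' x 5 => "b5"
  'a' x 1 => "a1"
Compressed: "b5a1"
Compressed length: 4

4


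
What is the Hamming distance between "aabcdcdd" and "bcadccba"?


Comparing "aabcdcdd" and "bcadccba" position by position:
  Position 0: 'a' vs 'b' => differ
  Position 1: 'a' vs 'c' => differ
  Position 2: 'b' vs 'a' => differ
  Position 3: 'c' vs 'd' => differ
  Position 4: 'd' vs 'c' => differ
  Position 5: 'c' vs 'c' => same
  Position 6: 'd' vs 'b' => differ
  Position 7: 'd' vs 'a' => differ
Total differences (Hamming distance): 7

7


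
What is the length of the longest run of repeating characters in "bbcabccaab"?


Input: "bbcabccaab"
Scanning for longest run:
  Position 1 ('b'): continues run of 'b', length=2
  Position 2 ('c'): new char, reset run to 1
  Position 3 ('a'): new char, reset run to 1
  Position 4 ('b'): new char, reset run to 1
  Position 5 ('c'): new char, reset run to 1
  Position 6 ('c'): continues run of 'c', length=2
  Position 7 ('a'): new char, reset run to 1
  Position 8 ('a'): continues run of 'a', length=2
  Position 9 ('b'): new char, reset run to 1
Longest run: 'b' with length 2

2


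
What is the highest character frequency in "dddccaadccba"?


Input: dddccaadccba
Character counts:
  'a': 3
  'b': 1
  'c': 4
  'd': 4
Maximum frequency: 4

4


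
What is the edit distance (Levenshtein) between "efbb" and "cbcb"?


Computing edit distance: "efbb" -> "cbcb"
DP table:
           c    b    c    b
      0    1    2    3    4
  e   1    1    2    3    4
  f   2    2    2    3    4
  b   3    3    2    3    3
  b   4    4    3    3    3
Edit distance = dp[4][4] = 3

3


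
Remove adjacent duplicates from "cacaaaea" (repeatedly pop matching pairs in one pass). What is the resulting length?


Input: cacaaaea
Stack-based adjacent duplicate removal:
  Read 'c': push. Stack: c
  Read 'a': push. Stack: ca
  Read 'c': push. Stack: cac
  Read 'a': push. Stack: caca
  Read 'a': matches stack top 'a' => pop. Stack: cac
  Read 'a': push. Stack: caca
  Read 'e': push. Stack: cacae
  Read 'a': push. Stack: cacaea
Final stack: "cacaea" (length 6)

6


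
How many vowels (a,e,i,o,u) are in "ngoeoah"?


Input: ngoeoah
Checking each character:
  'n' at position 0: consonant
  'g' at position 1: consonant
  'o' at position 2: vowel (running total: 1)
  'e' at position 3: vowel (running total: 2)
  'o' at position 4: vowel (running total: 3)
  'a' at position 5: vowel (running total: 4)
  'h' at position 6: consonant
Total vowels: 4

4


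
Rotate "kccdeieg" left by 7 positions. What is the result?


Input: "kccdeieg", rotate left by 7
First 7 characters: "kccdeie"
Remaining characters: "g"
Concatenate remaining + first: "g" + "kccdeie" = "gkccdeie"

gkccdeie


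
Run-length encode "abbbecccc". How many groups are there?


Input: abbbecccc
Scanning for consecutive runs:
  Group 1: 'a' x 1 (positions 0-0)
  Group 2: 'b' x 3 (positions 1-3)
  Group 3: 'e' x 1 (positions 4-4)
  Group 4: 'c' x 4 (positions 5-8)
Total groups: 4

4


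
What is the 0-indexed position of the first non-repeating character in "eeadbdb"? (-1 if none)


Input: eeadbdb
Character frequencies:
  'a': 1
  'b': 2
  'd': 2
  'e': 2
Scanning left to right for freq == 1:
  Position 0 ('e'): freq=2, skip
  Position 1 ('e'): freq=2, skip
  Position 2 ('a'): unique! => answer = 2

2


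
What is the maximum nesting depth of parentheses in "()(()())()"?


Input: "()(()())()"
Tracking depth:
  Position 0 '(': depth becomes 1
  Position 1 ')': depth becomes 0
  Position 2 '(': depth becomes 1
  Position 3 '(': depth becomes 2
  Position 4 ')': depth becomes 1
  Position 5 '(': depth becomes 2
  Position 6 ')': depth becomes 1
  Position 7 ')': depth becomes 0
  Position 8 '(': depth becomes 1
  Position 9 ')': depth becomes 0
Maximum depth reached: 2

2


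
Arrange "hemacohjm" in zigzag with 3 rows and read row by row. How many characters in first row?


Zigzag "hemacohjm" into 3 rows:
Placing characters:
  'h' => row 0
  'e' => row 1
  'm' => row 2
  'a' => row 1
  'c' => row 0
  'o' => row 1
  'h' => row 2
  'j' => row 1
  'm' => row 0
Rows:
  Row 0: "hcm"
  Row 1: "eaoj"
  Row 2: "mh"
First row length: 3

3


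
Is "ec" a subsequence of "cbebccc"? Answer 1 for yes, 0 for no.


Check if "ec" is a subsequence of "cbebccc"
Greedy scan:
  Position 0 ('c'): no match needed
  Position 1 ('b'): no match needed
  Position 2 ('e'): matches sub[0] = 'e'
  Position 3 ('b'): no match needed
  Position 4 ('c'): matches sub[1] = 'c'
  Position 5 ('c'): no match needed
  Position 6 ('c'): no match needed
All 2 characters matched => is a subsequence

1


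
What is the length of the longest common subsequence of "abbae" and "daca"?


LCS of "abbae" and "daca"
DP table:
           d    a    c    a
      0    0    0    0    0
  a   0    0    1    1    1
  b   0    0    1    1    1
  b   0    0    1    1    1
  a   0    0    1    1    2
  e   0    0    1    1    2
LCS length = dp[5][4] = 2

2


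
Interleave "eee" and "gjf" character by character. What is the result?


Interleaving "eee" and "gjf":
  Position 0: 'e' from first, 'g' from second => "eg"
  Position 1: 'e' from first, 'j' from second => "ej"
  Position 2: 'e' from first, 'f' from second => "ef"
Result: egejef

egejef


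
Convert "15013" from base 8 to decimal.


Input: "15013" in base 8
Positional expansion:
  Digit '1' (value 1) x 8^4 = 4096
  Digit '5' (value 5) x 8^3 = 2560
  Digit '0' (value 0) x 8^2 = 0
  Digit '1' (value 1) x 8^1 = 8
  Digit '3' (value 3) x 8^0 = 3
Sum = 6667

6667


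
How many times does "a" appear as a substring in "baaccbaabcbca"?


Searching for "a" in "baaccbaabcbca"
Scanning each position:
  Position 0: "b" => no
  Position 1: "a" => MATCH
  Position 2: "a" => MATCH
  Position 3: "c" => no
  Position 4: "c" => no
  Position 5: "b" => no
  Position 6: "a" => MATCH
  Position 7: "a" => MATCH
  Position 8: "b" => no
  Position 9: "c" => no
  Position 10: "b" => no
  Position 11: "c" => no
  Position 12: "a" => MATCH
Total occurrences: 5

5


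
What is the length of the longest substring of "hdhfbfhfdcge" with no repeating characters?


Input: "hdhfbfhfdcge"
Sliding window (track last position of each char):
  Position 0 ('h'): window [0,0] length 1 -- new best
  Position 1 ('d'): window [0,1] length 2 -- new best
  Position 2 ('h'): repeat (last at 0), move window start to 1
  Position 2 ('h'): window [1,2] length 2
  Position 3 ('f'): window [1,3] length 3 -- new best
  Position 4 ('b'): window [1,4] length 4 -- new best
  Position 5 ('f'): repeat (last at 3), move window start to 4
  Position 5 ('f'): window [4,5] length 2
  Position 6 ('h'): window [4,6] length 3
  Position 7 ('f'): repeat (last at 5), move window start to 6
  Position 7 ('f'): window [6,7] length 2
  Position 8 ('d'): window [6,8] length 3
  Position 9 ('c'): window [6,9] length 4
  Position 10 ('g'): window [6,10] length 5 -- new best
  Position 11 ('e'): window [6,11] length 6 -- new best
Longest substring with no repeats: "hfdcge" with length 6

6


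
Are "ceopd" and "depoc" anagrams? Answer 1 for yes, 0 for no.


Strings: "ceopd", "depoc"
Sorted first:  cdeop
Sorted second: cdeop
Sorted forms match => anagrams

1


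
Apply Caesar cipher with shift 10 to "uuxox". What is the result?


Caesar cipher: shift "uuxox" by 10
  'u' (pos 20) + 10 = pos 4 = 'e'
  'u' (pos 20) + 10 = pos 4 = 'e'
  'x' (pos 23) + 10 = pos 7 = 'h'
  'o' (pos 14) + 10 = pos 24 = 'y'
  'x' (pos 23) + 10 = pos 7 = 'h'
Result: eehyh

eehyh


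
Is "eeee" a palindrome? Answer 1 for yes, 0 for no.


Input: eeee
Reversed: eeee
  Compare pos 0 ('e') with pos 3 ('e'): match
  Compare pos 1 ('e') with pos 2 ('e'): match
Result: palindrome

1


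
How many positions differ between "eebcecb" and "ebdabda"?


Comparing "eebcecb" and "ebdabda" position by position:
  Position 0: 'e' vs 'e' => same
  Position 1: 'e' vs 'b' => DIFFER
  Position 2: 'b' vs 'd' => DIFFER
  Position 3: 'c' vs 'a' => DIFFER
  Position 4: 'e' vs 'b' => DIFFER
  Position 5: 'c' vs 'd' => DIFFER
  Position 6: 'b' vs 'a' => DIFFER
Positions that differ: 6

6


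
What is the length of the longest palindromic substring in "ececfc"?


Input: "ececfc"
Checking substrings for palindromes:
  [0:3] "ece" (len 3) => palindrome
  [1:4] "cec" (len 3) => palindrome
  [3:6] "cfc" (len 3) => palindrome
Longest palindromic substring: "ece" with length 3

3


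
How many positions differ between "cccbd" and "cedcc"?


Comparing "cccbd" and "cedcc" position by position:
  Position 0: 'c' vs 'c' => same
  Position 1: 'c' vs 'e' => DIFFER
  Position 2: 'c' vs 'd' => DIFFER
  Position 3: 'b' vs 'c' => DIFFER
  Position 4: 'd' vs 'c' => DIFFER
Positions that differ: 4

4


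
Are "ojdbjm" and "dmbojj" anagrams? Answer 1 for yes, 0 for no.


Strings: "ojdbjm", "dmbojj"
Sorted first:  bdjjmo
Sorted second: bdjjmo
Sorted forms match => anagrams

1


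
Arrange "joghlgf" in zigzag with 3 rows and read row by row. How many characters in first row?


Zigzag "joghlgf" into 3 rows:
Placing characters:
  'j' => row 0
  'o' => row 1
  'g' => row 2
  'h' => row 1
  'l' => row 0
  'g' => row 1
  'f' => row 2
Rows:
  Row 0: "jl"
  Row 1: "ohg"
  Row 2: "gf"
First row length: 2

2


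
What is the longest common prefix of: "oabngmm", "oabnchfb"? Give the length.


Words: oabngmm, oabnchfb
  Position 0: all 'o' => match
  Position 1: all 'a' => match
  Position 2: all 'b' => match
  Position 3: all 'n' => match
  Position 4: ('g', 'c') => mismatch, stop
LCP = "oabn" (length 4)

4


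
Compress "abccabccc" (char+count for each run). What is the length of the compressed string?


Input: abccabccc
Runs:
  'a' x 1 => "a1"
  'b' x 1 => "b1"
  'c' x 2 => "c2"
  'a' x 1 => "a1"
  'b' x 1 => "b1"
  'c' x 3 => "c3"
Compressed: "a1b1c2a1b1c3"
Compressed length: 12

12


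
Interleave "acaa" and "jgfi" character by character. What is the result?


Interleaving "acaa" and "jgfi":
  Position 0: 'a' from first, 'j' from second => "aj"
  Position 1: 'c' from first, 'g' from second => "cg"
  Position 2: 'a' from first, 'f' from second => "af"
  Position 3: 'a' from first, 'i' from second => "ai"
Result: ajcgafai

ajcgafai


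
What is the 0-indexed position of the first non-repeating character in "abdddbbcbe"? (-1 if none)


Input: abdddbbcbe
Character frequencies:
  'a': 1
  'b': 4
  'c': 1
  'd': 3
  'e': 1
Scanning left to right for freq == 1:
  Position 0 ('a'): unique! => answer = 0

0


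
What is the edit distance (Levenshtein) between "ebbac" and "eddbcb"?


Computing edit distance: "ebbac" -> "eddbcb"
DP table:
           e    d    d    b    c    b
      0    1    2    3    4    5    6
  e   1    0    1    2    3    4    5
  b   2    1    1    2    2    3    4
  b   3    2    2    2    2    3    3
  a   4    3    3    3    3    3    4
  c   5    4    4    4    4    3    4
Edit distance = dp[5][6] = 4

4


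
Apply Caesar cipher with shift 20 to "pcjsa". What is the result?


Caesar cipher: shift "pcjsa" by 20
  'p' (pos 15) + 20 = pos 9 = 'j'
  'c' (pos 2) + 20 = pos 22 = 'w'
  'j' (pos 9) + 20 = pos 3 = 'd'
  's' (pos 18) + 20 = pos 12 = 'm'
  'a' (pos 0) + 20 = pos 20 = 'u'
Result: jwdmu

jwdmu


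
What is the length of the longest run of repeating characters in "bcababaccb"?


Input: "bcababaccb"
Scanning for longest run:
  Position 1 ('c'): new char, reset run to 1
  Position 2 ('a'): new char, reset run to 1
  Position 3 ('b'): new char, reset run to 1
  Position 4 ('a'): new char, reset run to 1
  Position 5 ('b'): new char, reset run to 1
  Position 6 ('a'): new char, reset run to 1
  Position 7 ('c'): new char, reset run to 1
  Position 8 ('c'): continues run of 'c', length=2
  Position 9 ('b'): new char, reset run to 1
Longest run: 'c' with length 2

2


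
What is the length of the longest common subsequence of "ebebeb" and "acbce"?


LCS of "ebebeb" and "acbce"
DP table:
           a    c    b    c    e
      0    0    0    0    0    0
  e   0    0    0    0    0    1
  b   0    0    0    1    1    1
  e   0    0    0    1    1    2
  b   0    0    0    1    1    2
  e   0    0    0    1    1    2
  b   0    0    0    1    1    2
LCS length = dp[6][5] = 2

2


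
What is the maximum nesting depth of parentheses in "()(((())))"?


Input: "()(((())))"
Tracking depth:
  Position 0 '(': depth becomes 1
  Position 1 ')': depth becomes 0
  Position 2 '(': depth becomes 1
  Position 3 '(': depth becomes 2
  Position 4 '(': depth becomes 3
  Position 5 '(': depth becomes 4
  Position 6 ')': depth becomes 3
  Position 7 ')': depth becomes 2
  Position 8 ')': depth becomes 1
  Position 9 ')': depth becomes 0
Maximum depth reached: 4

4


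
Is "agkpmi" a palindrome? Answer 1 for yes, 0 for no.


Input: agkpmi
Reversed: impkga
  Compare pos 0 ('a') with pos 5 ('i'): MISMATCH
  Compare pos 1 ('g') with pos 4 ('m'): MISMATCH
  Compare pos 2 ('k') with pos 3 ('p'): MISMATCH
Result: not a palindrome

0


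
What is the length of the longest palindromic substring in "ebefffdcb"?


Input: "ebefffdcb"
Checking substrings for palindromes:
  [0:3] "ebe" (len 3) => palindrome
  [3:6] "fff" (len 3) => palindrome
  [3:5] "ff" (len 2) => palindrome
  [4:6] "ff" (len 2) => palindrome
Longest palindromic substring: "ebe" with length 3

3


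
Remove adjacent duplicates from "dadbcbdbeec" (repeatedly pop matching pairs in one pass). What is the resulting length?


Input: dadbcbdbeec
Stack-based adjacent duplicate removal:
  Read 'd': push. Stack: d
  Read 'a': push. Stack: da
  Read 'd': push. Stack: dad
  Read 'b': push. Stack: dadb
  Read 'c': push. Stack: dadbc
  Read 'b': push. Stack: dadbcb
  Read 'd': push. Stack: dadbcbd
  Read 'b': push. Stack: dadbcbdb
  Read 'e': push. Stack: dadbcbdbe
  Read 'e': matches stack top 'e' => pop. Stack: dadbcbdb
  Read 'c': push. Stack: dadbcbdbc
Final stack: "dadbcbdbc" (length 9)

9


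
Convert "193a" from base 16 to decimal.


Input: "193a" in base 16
Positional expansion:
  Digit '1' (value 1) x 16^3 = 4096
  Digit '9' (value 9) x 16^2 = 2304
  Digit '3' (value 3) x 16^1 = 48
  Digit 'a' (value 10) x 16^0 = 10
Sum = 6458

6458


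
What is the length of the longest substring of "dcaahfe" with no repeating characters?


Input: "dcaahfe"
Sliding window (track last position of each char):
  Position 0 ('d'): window [0,0] length 1 -- new best
  Position 1 ('c'): window [0,1] length 2 -- new best
  Position 2 ('a'): window [0,2] length 3 -- new best
  Position 3 ('a'): repeat (last at 2), move window start to 3
  Position 3 ('a'): window [3,3] length 1
  Position 4 ('h'): window [3,4] length 2
  Position 5 ('f'): window [3,5] length 3
  Position 6 ('e'): window [3,6] length 4 -- new best
Longest substring with no repeats: "ahfe" with length 4

4


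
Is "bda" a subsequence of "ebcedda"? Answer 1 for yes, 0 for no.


Check if "bda" is a subsequence of "ebcedda"
Greedy scan:
  Position 0 ('e'): no match needed
  Position 1 ('b'): matches sub[0] = 'b'
  Position 2 ('c'): no match needed
  Position 3 ('e'): no match needed
  Position 4 ('d'): matches sub[1] = 'd'
  Position 5 ('d'): no match needed
  Position 6 ('a'): matches sub[2] = 'a'
All 3 characters matched => is a subsequence

1


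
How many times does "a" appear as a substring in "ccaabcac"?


Searching for "a" in "ccaabcac"
Scanning each position:
  Position 0: "c" => no
  Position 1: "c" => no
  Position 2: "a" => MATCH
  Position 3: "a" => MATCH
  Position 4: "b" => no
  Position 5: "c" => no
  Position 6: "a" => MATCH
  Position 7: "c" => no
Total occurrences: 3

3


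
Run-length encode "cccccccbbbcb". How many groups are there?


Input: cccccccbbbcb
Scanning for consecutive runs:
  Group 1: 'c' x 7 (positions 0-6)
  Group 2: 'b' x 3 (positions 7-9)
  Group 3: 'c' x 1 (positions 10-10)
  Group 4: 'b' x 1 (positions 11-11)
Total groups: 4

4


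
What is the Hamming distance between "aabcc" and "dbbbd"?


Comparing "aabcc" and "dbbbd" position by position:
  Position 0: 'a' vs 'd' => differ
  Position 1: 'a' vs 'b' => differ
  Position 2: 'b' vs 'b' => same
  Position 3: 'c' vs 'b' => differ
  Position 4: 'c' vs 'd' => differ
Total differences (Hamming distance): 4

4


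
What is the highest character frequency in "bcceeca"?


Input: bcceeca
Character counts:
  'a': 1
  'b': 1
  'c': 3
  'e': 2
Maximum frequency: 3

3


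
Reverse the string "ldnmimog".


Input: ldnmimog
Reading characters right to left:
  Position 7: 'g'
  Position 6: 'o'
  Position 5: 'm'
  Position 4: 'i'
  Position 3: 'm'
  Position 2: 'n'
  Position 1: 'd'
  Position 0: 'l'
Reversed: gomimndl

gomimndl


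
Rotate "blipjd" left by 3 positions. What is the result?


Input: "blipjd", rotate left by 3
First 3 characters: "bli"
Remaining characters: "pjd"
Concatenate remaining + first: "pjd" + "bli" = "pjdbli"

pjdbli


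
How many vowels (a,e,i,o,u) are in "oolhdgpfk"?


Input: oolhdgpfk
Checking each character:
  'o' at position 0: vowel (running total: 1)
  'o' at position 1: vowel (running total: 2)
  'l' at position 2: consonant
  'h' at position 3: consonant
  'd' at position 4: consonant
  'g' at position 5: consonant
  'p' at position 6: consonant
  'f' at position 7: consonant
  'k' at position 8: consonant
Total vowels: 2

2


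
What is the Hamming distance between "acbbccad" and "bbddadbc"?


Comparing "acbbccad" and "bbddadbc" position by position:
  Position 0: 'a' vs 'b' => differ
  Position 1: 'c' vs 'b' => differ
  Position 2: 'b' vs 'd' => differ
  Position 3: 'b' vs 'd' => differ
  Position 4: 'c' vs 'a' => differ
  Position 5: 'c' vs 'd' => differ
  Position 6: 'a' vs 'b' => differ
  Position 7: 'd' vs 'c' => differ
Total differences (Hamming distance): 8

8


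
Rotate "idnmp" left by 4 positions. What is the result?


Input: "idnmp", rotate left by 4
First 4 characters: "idnm"
Remaining characters: "p"
Concatenate remaining + first: "p" + "idnm" = "pidnm"

pidnm


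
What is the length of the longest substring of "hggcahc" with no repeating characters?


Input: "hggcahc"
Sliding window (track last position of each char):
  Position 0 ('h'): window [0,0] length 1 -- new best
  Position 1 ('g'): window [0,1] length 2 -- new best
  Position 2 ('g'): repeat (last at 1), move window start to 2
  Position 2 ('g'): window [2,2] length 1
  Position 3 ('c'): window [2,3] length 2
  Position 4 ('a'): window [2,4] length 3 -- new best
  Position 5 ('h'): window [2,5] length 4 -- new best
  Position 6 ('c'): repeat (last at 3), move window start to 4
  Position 6 ('c'): window [4,6] length 3
Longest substring with no repeats: "gcah" with length 4

4


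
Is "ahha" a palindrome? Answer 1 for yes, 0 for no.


Input: ahha
Reversed: ahha
  Compare pos 0 ('a') with pos 3 ('a'): match
  Compare pos 1 ('h') with pos 2 ('h'): match
Result: palindrome

1


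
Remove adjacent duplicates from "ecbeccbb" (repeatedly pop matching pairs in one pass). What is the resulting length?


Input: ecbeccbb
Stack-based adjacent duplicate removal:
  Read 'e': push. Stack: e
  Read 'c': push. Stack: ec
  Read 'b': push. Stack: ecb
  Read 'e': push. Stack: ecbe
  Read 'c': push. Stack: ecbec
  Read 'c': matches stack top 'c' => pop. Stack: ecbe
  Read 'b': push. Stack: ecbeb
  Read 'b': matches stack top 'b' => pop. Stack: ecbe
Final stack: "ecbe" (length 4)

4


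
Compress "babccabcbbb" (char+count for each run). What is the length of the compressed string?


Input: babccabcbbb
Runs:
  'b' x 1 => "b1"
  'a' x 1 => "a1"
  'b' x 1 => "b1"
  'c' x 2 => "c2"
  'a' x 1 => "a1"
  'b' x 1 => "b1"
  'c' x 1 => "c1"
  'b' x 3 => "b3"
Compressed: "b1a1b1c2a1b1c1b3"
Compressed length: 16

16


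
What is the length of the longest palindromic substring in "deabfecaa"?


Input: "deabfecaa"
Checking substrings for palindromes:
  [7:9] "aa" (len 2) => palindrome
Longest palindromic substring: "aa" with length 2

2


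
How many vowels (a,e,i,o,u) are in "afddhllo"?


Input: afddhllo
Checking each character:
  'a' at position 0: vowel (running total: 1)
  'f' at position 1: consonant
  'd' at position 2: consonant
  'd' at position 3: consonant
  'h' at position 4: consonant
  'l' at position 5: consonant
  'l' at position 6: consonant
  'o' at position 7: vowel (running total: 2)
Total vowels: 2

2


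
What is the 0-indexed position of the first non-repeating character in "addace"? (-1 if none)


Input: addace
Character frequencies:
  'a': 2
  'c': 1
  'd': 2
  'e': 1
Scanning left to right for freq == 1:
  Position 0 ('a'): freq=2, skip
  Position 1 ('d'): freq=2, skip
  Position 2 ('d'): freq=2, skip
  Position 3 ('a'): freq=2, skip
  Position 4 ('c'): unique! => answer = 4

4


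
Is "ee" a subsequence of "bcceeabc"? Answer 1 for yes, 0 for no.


Check if "ee" is a subsequence of "bcceeabc"
Greedy scan:
  Position 0 ('b'): no match needed
  Position 1 ('c'): no match needed
  Position 2 ('c'): no match needed
  Position 3 ('e'): matches sub[0] = 'e'
  Position 4 ('e'): matches sub[1] = 'e'
  Position 5 ('a'): no match needed
  Position 6 ('b'): no match needed
  Position 7 ('c'): no match needed
All 2 characters matched => is a subsequence

1


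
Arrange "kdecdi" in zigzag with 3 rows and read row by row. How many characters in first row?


Zigzag "kdecdi" into 3 rows:
Placing characters:
  'k' => row 0
  'd' => row 1
  'e' => row 2
  'c' => row 1
  'd' => row 0
  'i' => row 1
Rows:
  Row 0: "kd"
  Row 1: "dci"
  Row 2: "e"
First row length: 2

2


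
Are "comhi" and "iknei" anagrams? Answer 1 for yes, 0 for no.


Strings: "comhi", "iknei"
Sorted first:  chimo
Sorted second: eiikn
Differ at position 0: 'c' vs 'e' => not anagrams

0


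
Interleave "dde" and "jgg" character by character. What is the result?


Interleaving "dde" and "jgg":
  Position 0: 'd' from first, 'j' from second => "dj"
  Position 1: 'd' from first, 'g' from second => "dg"
  Position 2: 'e' from first, 'g' from second => "eg"
Result: djdgeg

djdgeg


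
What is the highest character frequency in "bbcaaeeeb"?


Input: bbcaaeeeb
Character counts:
  'a': 2
  'b': 3
  'c': 1
  'e': 3
Maximum frequency: 3

3


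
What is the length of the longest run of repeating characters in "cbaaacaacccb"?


Input: "cbaaacaacccb"
Scanning for longest run:
  Position 1 ('b'): new char, reset run to 1
  Position 2 ('a'): new char, reset run to 1
  Position 3 ('a'): continues run of 'a', length=2
  Position 4 ('a'): continues run of 'a', length=3
  Position 5 ('c'): new char, reset run to 1
  Position 6 ('a'): new char, reset run to 1
  Position 7 ('a'): continues run of 'a', length=2
  Position 8 ('c'): new char, reset run to 1
  Position 9 ('c'): continues run of 'c', length=2
  Position 10 ('c'): continues run of 'c', length=3
  Position 11 ('b'): new char, reset run to 1
Longest run: 'a' with length 3

3


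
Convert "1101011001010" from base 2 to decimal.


Input: "1101011001010" in base 2
Positional expansion:
  Digit '1' (value 1) x 2^12 = 4096
  Digit '1' (value 1) x 2^11 = 2048
  Digit '0' (value 0) x 2^10 = 0
  Digit '1' (value 1) x 2^9 = 512
  Digit '0' (value 0) x 2^8 = 0
  Digit '1' (value 1) x 2^7 = 128
  Digit '1' (value 1) x 2^6 = 64
  Digit '0' (value 0) x 2^5 = 0
  Digit '0' (value 0) x 2^4 = 0
  Digit '1' (value 1) x 2^3 = 8
  Digit '0' (value 0) x 2^2 = 0
  Digit '1' (value 1) x 2^1 = 2
  Digit '0' (value 0) x 2^0 = 0
Sum = 6858

6858


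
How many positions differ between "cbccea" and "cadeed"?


Comparing "cbccea" and "cadeed" position by position:
  Position 0: 'c' vs 'c' => same
  Position 1: 'b' vs 'a' => DIFFER
  Position 2: 'c' vs 'd' => DIFFER
  Position 3: 'c' vs 'e' => DIFFER
  Position 4: 'e' vs 'e' => same
  Position 5: 'a' vs 'd' => DIFFER
Positions that differ: 4

4


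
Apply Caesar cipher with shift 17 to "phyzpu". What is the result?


Caesar cipher: shift "phyzpu" by 17
  'p' (pos 15) + 17 = pos 6 = 'g'
  'h' (pos 7) + 17 = pos 24 = 'y'
  'y' (pos 24) + 17 = pos 15 = 'p'
  'z' (pos 25) + 17 = pos 16 = 'q'
  'p' (pos 15) + 17 = pos 6 = 'g'
  'u' (pos 20) + 17 = pos 11 = 'l'
Result: gypqgl

gypqgl


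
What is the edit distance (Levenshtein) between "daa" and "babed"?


Computing edit distance: "daa" -> "babed"
DP table:
           b    a    b    e    d
      0    1    2    3    4    5
  d   1    1    2    3    4    4
  a   2    2    1    2    3    4
  a   3    3    2    2    3    4
Edit distance = dp[3][5] = 4

4


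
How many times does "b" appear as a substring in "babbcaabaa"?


Searching for "b" in "babbcaabaa"
Scanning each position:
  Position 0: "b" => MATCH
  Position 1: "a" => no
  Position 2: "b" => MATCH
  Position 3: "b" => MATCH
  Position 4: "c" => no
  Position 5: "a" => no
  Position 6: "a" => no
  Position 7: "b" => MATCH
  Position 8: "a" => no
  Position 9: "a" => no
Total occurrences: 4

4


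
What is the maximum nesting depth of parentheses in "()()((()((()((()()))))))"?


Input: "()()((()((()((()()))))))"
Tracking depth:
  Position 0 '(': depth becomes 1
  Position 1 ')': depth becomes 0
  Position 2 '(': depth becomes 1
  Position 3 ')': depth becomes 0
  Position 4 '(': depth becomes 1
  Position 5 '(': depth becomes 2
  Position 6 '(': depth becomes 3
  Position 7 ')': depth becomes 2
  Position 8 '(': depth becomes 3
  Position 9 '(': depth becomes 4
  Position 10 '(': depth becomes 5
  Position 11 ')': depth becomes 4
  Position 12 '(': depth becomes 5
  Position 13 '(': depth becomes 6
  Position 14 '(': depth becomes 7
  Position 15 ')': depth becomes 6
  Position 16 '(': depth becomes 7
  Position 17 ')': depth becomes 6
  Position 18 ')': depth becomes 5
  Position 19 ')': depth becomes 4
  Position 20 ')': depth becomes 3
  Position 21 ')': depth becomes 2
  Position 22 ')': depth becomes 1
  Position 23 ')': depth becomes 0
Maximum depth reached: 7

7


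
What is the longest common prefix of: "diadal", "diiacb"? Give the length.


Words: diadal, diiacb
  Position 0: all 'd' => match
  Position 1: all 'i' => match
  Position 2: ('a', 'i') => mismatch, stop
LCP = "di" (length 2)

2


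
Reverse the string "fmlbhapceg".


Input: fmlbhapceg
Reading characters right to left:
  Position 9: 'g'
  Position 8: 'e'
  Position 7: 'c'
  Position 6: 'p'
  Position 5: 'a'
  Position 4: 'h'
  Position 3: 'b'
  Position 2: 'l'
  Position 1: 'm'
  Position 0: 'f'
Reversed: gecpahblmf

gecpahblmf


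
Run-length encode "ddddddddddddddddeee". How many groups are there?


Input: ddddddddddddddddeee
Scanning for consecutive runs:
  Group 1: 'd' x 16 (positions 0-15)
  Group 2: 'e' x 3 (positions 16-18)
Total groups: 2

2


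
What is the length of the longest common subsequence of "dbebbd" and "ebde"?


LCS of "dbebbd" and "ebde"
DP table:
           e    b    d    e
      0    0    0    0    0
  d   0    0    0    1    1
  b   0    0    1    1    1
  e   0    1    1    1    2
  b   0    1    2    2    2
  b   0    1    2    2    2
  d   0    1    2    3    3
LCS length = dp[6][4] = 3

3


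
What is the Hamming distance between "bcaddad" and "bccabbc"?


Comparing "bcaddad" and "bccabbc" position by position:
  Position 0: 'b' vs 'b' => same
  Position 1: 'c' vs 'c' => same
  Position 2: 'a' vs 'c' => differ
  Position 3: 'd' vs 'a' => differ
  Position 4: 'd' vs 'b' => differ
  Position 5: 'a' vs 'b' => differ
  Position 6: 'd' vs 'c' => differ
Total differences (Hamming distance): 5

5


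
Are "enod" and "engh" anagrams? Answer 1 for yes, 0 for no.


Strings: "enod", "engh"
Sorted first:  deno
Sorted second: eghn
Differ at position 0: 'd' vs 'e' => not anagrams

0


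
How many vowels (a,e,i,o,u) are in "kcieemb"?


Input: kcieemb
Checking each character:
  'k' at position 0: consonant
  'c' at position 1: consonant
  'i' at position 2: vowel (running total: 1)
  'e' at position 3: vowel (running total: 2)
  'e' at position 4: vowel (running total: 3)
  'm' at position 5: consonant
  'b' at position 6: consonant
Total vowels: 3

3


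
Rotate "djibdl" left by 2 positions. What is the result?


Input: "djibdl", rotate left by 2
First 2 characters: "dj"
Remaining characters: "ibdl"
Concatenate remaining + first: "ibdl" + "dj" = "ibdldj"

ibdldj


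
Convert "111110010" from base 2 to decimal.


Input: "111110010" in base 2
Positional expansion:
  Digit '1' (value 1) x 2^8 = 256
  Digit '1' (value 1) x 2^7 = 128
  Digit '1' (value 1) x 2^6 = 64
  Digit '1' (value 1) x 2^5 = 32
  Digit '1' (value 1) x 2^4 = 16
  Digit '0' (value 0) x 2^3 = 0
  Digit '0' (value 0) x 2^2 = 0
  Digit '1' (value 1) x 2^1 = 2
  Digit '0' (value 0) x 2^0 = 0
Sum = 498

498


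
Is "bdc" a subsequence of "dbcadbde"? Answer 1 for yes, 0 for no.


Check if "bdc" is a subsequence of "dbcadbde"
Greedy scan:
  Position 0 ('d'): no match needed
  Position 1 ('b'): matches sub[0] = 'b'
  Position 2 ('c'): no match needed
  Position 3 ('a'): no match needed
  Position 4 ('d'): matches sub[1] = 'd'
  Position 5 ('b'): no match needed
  Position 6 ('d'): no match needed
  Position 7 ('e'): no match needed
Only matched 2/3 characters => not a subsequence

0


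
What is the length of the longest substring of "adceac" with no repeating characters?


Input: "adceac"
Sliding window (track last position of each char):
  Position 0 ('a'): window [0,0] length 1 -- new best
  Position 1 ('d'): window [0,1] length 2 -- new best
  Position 2 ('c'): window [0,2] length 3 -- new best
  Position 3 ('e'): window [0,3] length 4 -- new best
  Position 4 ('a'): repeat (last at 0), move window start to 1
  Position 4 ('a'): window [1,4] length 4
  Position 5 ('c'): repeat (last at 2), move window start to 3
  Position 5 ('c'): window [3,5] length 3
Longest substring with no repeats: "adce" with length 4

4


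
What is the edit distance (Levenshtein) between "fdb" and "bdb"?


Computing edit distance: "fdb" -> "bdb"
DP table:
           b    d    b
      0    1    2    3
  f   1    1    2    3
  d   2    2    1    2
  b   3    2    2    1
Edit distance = dp[3][3] = 1

1


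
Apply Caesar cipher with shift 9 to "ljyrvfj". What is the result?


Caesar cipher: shift "ljyrvfj" by 9
  'l' (pos 11) + 9 = pos 20 = 'u'
  'j' (pos 9) + 9 = pos 18 = 's'
  'y' (pos 24) + 9 = pos 7 = 'h'
  'r' (pos 17) + 9 = pos 0 = 'a'
  'v' (pos 21) + 9 = pos 4 = 'e'
  'f' (pos 5) + 9 = pos 14 = 'o'
  'j' (pos 9) + 9 = pos 18 = 's'
Result: ushaeos

ushaeos


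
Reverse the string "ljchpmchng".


Input: ljchpmchng
Reading characters right to left:
  Position 9: 'g'
  Position 8: 'n'
  Position 7: 'h'
  Position 6: 'c'
  Position 5: 'm'
  Position 4: 'p'
  Position 3: 'h'
  Position 2: 'c'
  Position 1: 'j'
  Position 0: 'l'
Reversed: gnhcmphcjl

gnhcmphcjl


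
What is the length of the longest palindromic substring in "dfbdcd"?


Input: "dfbdcd"
Checking substrings for palindromes:
  [3:6] "dcd" (len 3) => palindrome
Longest palindromic substring: "dcd" with length 3

3


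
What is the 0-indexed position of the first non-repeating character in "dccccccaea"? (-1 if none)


Input: dccccccaea
Character frequencies:
  'a': 2
  'c': 6
  'd': 1
  'e': 1
Scanning left to right for freq == 1:
  Position 0 ('d'): unique! => answer = 0

0


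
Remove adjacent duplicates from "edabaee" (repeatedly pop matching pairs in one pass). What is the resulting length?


Input: edabaee
Stack-based adjacent duplicate removal:
  Read 'e': push. Stack: e
  Read 'd': push. Stack: ed
  Read 'a': push. Stack: eda
  Read 'b': push. Stack: edab
  Read 'a': push. Stack: edaba
  Read 'e': push. Stack: edabae
  Read 'e': matches stack top 'e' => pop. Stack: edaba
Final stack: "edaba" (length 5)

5


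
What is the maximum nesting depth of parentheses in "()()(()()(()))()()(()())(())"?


Input: "()()(()()(()))()()(()())(())"
Tracking depth:
  Position 0 '(': depth becomes 1
  Position 1 ')': depth becomes 0
  Position 2 '(': depth becomes 1
  Position 3 ')': depth becomes 0
  Position 4 '(': depth becomes 1
  Position 5 '(': depth becomes 2
  Position 6 ')': depth becomes 1
  Position 7 '(': depth becomes 2
  Position 8 ')': depth becomes 1
  Position 9 '(': depth becomes 2
  Position 10 '(': depth becomes 3
  Position 11 ')': depth becomes 2
  Position 12 ')': depth becomes 1
  Position 13 ')': depth becomes 0
  Position 14 '(': depth becomes 1
  Position 15 ')': depth becomes 0
  Position 16 '(': depth becomes 1
  Position 17 ')': depth becomes 0
  Position 18 '(': depth becomes 1
  Position 19 '(': depth becomes 2
  Position 20 ')': depth becomes 1
  Position 21 '(': depth becomes 2
  Position 22 ')': depth becomes 1
  Position 23 ')': depth becomes 0
  Position 24 '(': depth becomes 1
  Position 25 '(': depth becomes 2
  Position 26 ')': depth becomes 1
  Position 27 ')': depth becomes 0
Maximum depth reached: 3

3


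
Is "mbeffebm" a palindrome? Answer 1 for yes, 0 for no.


Input: mbeffebm
Reversed: mbeffebm
  Compare pos 0 ('m') with pos 7 ('m'): match
  Compare pos 1 ('b') with pos 6 ('b'): match
  Compare pos 2 ('e') with pos 5 ('e'): match
  Compare pos 3 ('f') with pos 4 ('f'): match
Result: palindrome

1


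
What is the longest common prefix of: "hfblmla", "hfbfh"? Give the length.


Words: hfblmla, hfbfh
  Position 0: all 'h' => match
  Position 1: all 'f' => match
  Position 2: all 'b' => match
  Position 3: ('l', 'f') => mismatch, stop
LCP = "hfb" (length 3)

3


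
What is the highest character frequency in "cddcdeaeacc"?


Input: cddcdeaeacc
Character counts:
  'a': 2
  'c': 4
  'd': 3
  'e': 2
Maximum frequency: 4

4


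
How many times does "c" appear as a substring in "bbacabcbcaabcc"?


Searching for "c" in "bbacabcbcaabcc"
Scanning each position:
  Position 0: "b" => no
  Position 1: "b" => no
  Position 2: "a" => no
  Position 3: "c" => MATCH
  Position 4: "a" => no
  Position 5: "b" => no
  Position 6: "c" => MATCH
  Position 7: "b" => no
  Position 8: "c" => MATCH
  Position 9: "a" => no
  Position 10: "a" => no
  Position 11: "b" => no
  Position 12: "c" => MATCH
  Position 13: "c" => MATCH
Total occurrences: 5

5


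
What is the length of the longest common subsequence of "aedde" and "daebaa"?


LCS of "aedde" and "daebaa"
DP table:
           d    a    e    b    a    a
      0    0    0    0    0    0    0
  a   0    0    1    1    1    1    1
  e   0    0    1    2    2    2    2
  d   0    1    1    2    2    2    2
  d   0    1    1    2    2    2    2
  e   0    1    1    2    2    2    2
LCS length = dp[5][6] = 2

2


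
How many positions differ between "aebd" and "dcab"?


Comparing "aebd" and "dcab" position by position:
  Position 0: 'a' vs 'd' => DIFFER
  Position 1: 'e' vs 'c' => DIFFER
  Position 2: 'b' vs 'a' => DIFFER
  Position 3: 'd' vs 'b' => DIFFER
Positions that differ: 4

4


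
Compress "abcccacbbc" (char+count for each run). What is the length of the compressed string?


Input: abcccacbbc
Runs:
  'a' x 1 => "a1"
  'b' x 1 => "b1"
  'c' x 3 => "c3"
  'a' x 1 => "a1"
  'c' x 1 => "c1"
  'b' x 2 => "b2"
  'c' x 1 => "c1"
Compressed: "a1b1c3a1c1b2c1"
Compressed length: 14

14


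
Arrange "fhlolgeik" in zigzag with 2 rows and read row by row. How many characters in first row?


Zigzag "fhlolgeik" into 2 rows:
Placing characters:
  'f' => row 0
  'h' => row 1
  'l' => row 0
  'o' => row 1
  'l' => row 0
  'g' => row 1
  'e' => row 0
  'i' => row 1
  'k' => row 0
Rows:
  Row 0: "fllek"
  Row 1: "hogi"
First row length: 5

5


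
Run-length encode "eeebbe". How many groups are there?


Input: eeebbe
Scanning for consecutive runs:
  Group 1: 'e' x 3 (positions 0-2)
  Group 2: 'b' x 2 (positions 3-4)
  Group 3: 'e' x 1 (positions 5-5)
Total groups: 3

3


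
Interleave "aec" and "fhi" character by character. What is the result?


Interleaving "aec" and "fhi":
  Position 0: 'a' from first, 'f' from second => "af"
  Position 1: 'e' from first, 'h' from second => "eh"
  Position 2: 'c' from first, 'i' from second => "ci"
Result: afehci

afehci


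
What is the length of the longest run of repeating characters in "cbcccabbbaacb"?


Input: "cbcccabbbaacb"
Scanning for longest run:
  Position 1 ('b'): new char, reset run to 1
  Position 2 ('c'): new char, reset run to 1
  Position 3 ('c'): continues run of 'c', length=2
  Position 4 ('c'): continues run of 'c', length=3
  Position 5 ('a'): new char, reset run to 1
  Position 6 ('b'): new char, reset run to 1
  Position 7 ('b'): continues run of 'b', length=2
  Position 8 ('b'): continues run of 'b', length=3
  Position 9 ('a'): new char, reset run to 1
  Position 10 ('a'): continues run of 'a', length=2
  Position 11 ('c'): new char, reset run to 1
  Position 12 ('b'): new char, reset run to 1
Longest run: 'c' with length 3

3


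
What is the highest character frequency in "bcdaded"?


Input: bcdaded
Character counts:
  'a': 1
  'b': 1
  'c': 1
  'd': 3
  'e': 1
Maximum frequency: 3

3


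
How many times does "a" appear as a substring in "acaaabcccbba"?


Searching for "a" in "acaaabcccbba"
Scanning each position:
  Position 0: "a" => MATCH
  Position 1: "c" => no
  Position 2: "a" => MATCH
  Position 3: "a" => MATCH
  Position 4: "a" => MATCH
  Position 5: "b" => no
  Position 6: "c" => no
  Position 7: "c" => no
  Position 8: "c" => no
  Position 9: "b" => no
  Position 10: "b" => no
  Position 11: "a" => MATCH
Total occurrences: 5

5


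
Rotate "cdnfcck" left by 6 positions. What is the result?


Input: "cdnfcck", rotate left by 6
First 6 characters: "cdnfcc"
Remaining characters: "k"
Concatenate remaining + first: "k" + "cdnfcc" = "kcdnfcc"

kcdnfcc


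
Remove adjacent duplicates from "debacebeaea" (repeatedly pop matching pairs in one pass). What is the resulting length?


Input: debacebeaea
Stack-based adjacent duplicate removal:
  Read 'd': push. Stack: d
  Read 'e': push. Stack: de
  Read 'b': push. Stack: deb
  Read 'a': push. Stack: deba
  Read 'c': push. Stack: debac
  Read 'e': push. Stack: debace
  Read 'b': push. Stack: debaceb
  Read 'e': push. Stack: debacebe
  Read 'a': push. Stack: debacebea
  Read 'e': push. Stack: debacebeae
  Read 'a': push. Stack: debacebeaea
Final stack: "debacebeaea" (length 11)

11


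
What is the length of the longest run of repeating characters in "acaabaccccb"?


Input: "acaabaccccb"
Scanning for longest run:
  Position 1 ('c'): new char, reset run to 1
  Position 2 ('a'): new char, reset run to 1
  Position 3 ('a'): continues run of 'a', length=2
  Position 4 ('b'): new char, reset run to 1
  Position 5 ('a'): new char, reset run to 1
  Position 6 ('c'): new char, reset run to 1
  Position 7 ('c'): continues run of 'c', length=2
  Position 8 ('c'): continues run of 'c', length=3
  Position 9 ('c'): continues run of 'c', length=4
  Position 10 ('b'): new char, reset run to 1
Longest run: 'c' with length 4

4
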